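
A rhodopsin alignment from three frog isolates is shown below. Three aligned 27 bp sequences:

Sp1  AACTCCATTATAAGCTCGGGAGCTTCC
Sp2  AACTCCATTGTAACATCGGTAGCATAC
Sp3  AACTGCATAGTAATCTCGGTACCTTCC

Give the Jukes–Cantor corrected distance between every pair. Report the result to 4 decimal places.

d(Sp1,Sp2) = 0.2635, d(Sp1,Sp3) = 0.2635, d(Sp2,Sp3) = 0.3181

Sp1–Sp2: 6/27 sites differ → p ≈ 0.222222, d = −0.75 ln(1 − 0.296296) = 0.263548 ≈ 0.2635.
Sp1–Sp3: 6/27 sites differ → p ≈ 0.222222, d = −0.75 ln(1 − 0.296296) = 0.263548 ≈ 0.2635.
Sp2–Sp3: 7/27 sites differ → p ≈ 0.259259, d = −0.75 ln(1 − 0.345679) = 0.318118 ≈ 0.3181.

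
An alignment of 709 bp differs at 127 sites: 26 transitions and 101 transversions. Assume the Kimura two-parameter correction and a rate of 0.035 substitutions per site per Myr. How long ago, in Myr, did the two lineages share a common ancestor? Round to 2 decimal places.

2.93

P = 26/709 ≈ 0.036671 and Q = 101/709 ≈ 0.142454.
Under the Kimura two-parameter model, d = −½ ln(1 − 2P − Q) − ¼ ln(1 − 2Q).
1 − 2P − Q = 0.784204, giving −½ ln(0.784204) = 0.121543.
1 − 2Q = 0.715092, giving −¼ ln(0.715092) = 0.083836.
d = 0.121543 + 0.083836 = 0.205379.
Under a molecular clock d = 2μt, so t = d/(2μ) = 0.205379 / (2 × 0.035) = 2.93 Myr.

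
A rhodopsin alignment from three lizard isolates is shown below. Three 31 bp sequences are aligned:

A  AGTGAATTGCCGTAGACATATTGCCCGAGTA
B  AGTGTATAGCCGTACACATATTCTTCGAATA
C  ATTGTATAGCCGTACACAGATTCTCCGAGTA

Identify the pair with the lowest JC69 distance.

B and C

A–B: 7/31 differ, p = 0.226, d = 0.269.
A–C: 7/31 differ, p = 0.226, d = 0.269.
B–C: 4/31 differ, p = 0.129, d = 0.142.
The smallest distance is between B and C.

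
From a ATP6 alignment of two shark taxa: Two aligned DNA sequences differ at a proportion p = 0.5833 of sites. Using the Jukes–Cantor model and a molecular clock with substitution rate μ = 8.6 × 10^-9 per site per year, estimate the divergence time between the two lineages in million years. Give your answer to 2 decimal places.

d = −(3/4) ln(1 − 4p/3) = −0.75 ln(1 − 0.777733) = −0.75 ln(0.222267)
  = −0.75 × (-1.503876) = 1.127907 substitutions/site.
Under a molecular clock d = 2μt, so t = d/(2μ) = 1.127907 / (2 × 8.6 × 10^-9) = 65.58 million years.

65.58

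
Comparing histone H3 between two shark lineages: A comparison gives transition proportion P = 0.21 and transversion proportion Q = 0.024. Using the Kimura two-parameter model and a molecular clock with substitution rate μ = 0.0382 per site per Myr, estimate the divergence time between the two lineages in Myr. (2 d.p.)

4.00

Under the Kimura two-parameter model, d = −½ ln(1 − 2P − Q) − ¼ ln(1 − 2Q).
1 − 2P − Q = 0.556, giving −½ ln(0.556) = 0.293493.
1 − 2Q = 0.952, giving −¼ ln(0.952) = 0.012298.
d = 0.293493 + 0.012298 = 0.305791.
Under a molecular clock d = 2μt, so t = d/(2μ) = 0.305791 / (2 × 0.0382) = 4.00 Myr.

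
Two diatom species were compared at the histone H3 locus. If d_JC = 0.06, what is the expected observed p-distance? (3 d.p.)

p = (3/4)(1 − e^(−4d/3)) = 0.75 × (1 − e^(-0.08)) = 0.75 × (1 − 0.923116) = 0.057663.

0.058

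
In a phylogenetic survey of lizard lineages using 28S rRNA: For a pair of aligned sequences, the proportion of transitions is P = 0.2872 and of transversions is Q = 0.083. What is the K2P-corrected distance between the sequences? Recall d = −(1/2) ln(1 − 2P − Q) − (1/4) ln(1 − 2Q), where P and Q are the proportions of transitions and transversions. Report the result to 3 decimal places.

0.581

Under the Kimura two-parameter model, d = −½ ln(1 − 2P − Q) − ¼ ln(1 − 2Q).
1 − 2P − Q = 0.3426, giving −½ ln(0.3426) = 0.535596.
1 − 2Q = 0.834, giving −¼ ln(0.834) = 0.045380.
d = 0.535596 + 0.045380 = 0.580976.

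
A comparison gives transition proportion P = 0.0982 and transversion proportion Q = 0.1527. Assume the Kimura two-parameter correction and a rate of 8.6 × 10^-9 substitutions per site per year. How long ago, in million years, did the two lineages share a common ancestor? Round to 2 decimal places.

17.78

Under the Kimura two-parameter model, d = −½ ln(1 − 2P − Q) − ¼ ln(1 − 2Q).
1 − 2P − Q = 0.6509, giving −½ ln(0.6509) = 0.214700.
1 − 2Q = 0.6946, giving −¼ ln(0.6946) = 0.091105.
d = 0.214700 + 0.091105 = 0.305805.
Under a molecular clock d = 2μt, so t = d/(2μ) = 0.305805 / (2 × 8.6 × 10^-9) = 17.78 million years.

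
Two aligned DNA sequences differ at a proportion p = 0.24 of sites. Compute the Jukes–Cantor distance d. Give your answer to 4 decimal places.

d = −(3/4) ln(1 − 4p/3) = −0.75 ln(1 − 0.32) = −0.75 ln(0.68)
  = −0.75 × (-0.385662) = 0.289247 substitutions/site.

0.2892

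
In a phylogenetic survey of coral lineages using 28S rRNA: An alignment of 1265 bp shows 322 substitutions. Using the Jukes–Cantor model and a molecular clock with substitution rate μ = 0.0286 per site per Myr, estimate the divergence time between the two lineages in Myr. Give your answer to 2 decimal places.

p = 322/1265 ≈ 0.254545.
d = −(3/4) ln(1 − 4p/3) = −0.75 ln(1 − 0.339393) = −0.75 ln(0.660607)
  = −0.75 × (-0.414596) = 0.310947 substitutions/site.
Under a molecular clock d = 2μt, so t = d/(2μ) = 0.310947 / (2 × 0.0286) = 5.44 Myr.

5.44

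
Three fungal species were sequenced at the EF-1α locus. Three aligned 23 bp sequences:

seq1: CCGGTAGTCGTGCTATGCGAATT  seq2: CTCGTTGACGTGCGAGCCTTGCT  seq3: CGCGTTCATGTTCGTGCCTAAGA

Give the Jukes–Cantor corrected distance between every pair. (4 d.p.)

seq1–seq2: 11/23 sites differ → p ≈ 0.478261, d = −0.75 ln(1 − 0.637681) = 0.761423 ≈ 0.7614.
seq1–seq3: 14/23 sites differ → p ≈ 0.608696, d = −0.75 ln(1 − 0.811595) = 1.251871 ≈ 1.2519.
seq2–seq3: 9/23 sites differ → p ≈ 0.391304, d = −0.75 ln(1 − 0.521739) = 0.553199 ≈ 0.5532.

d(seq1,seq2) = 0.7614, d(seq1,seq3) = 1.2519, d(seq2,seq3) = 0.5532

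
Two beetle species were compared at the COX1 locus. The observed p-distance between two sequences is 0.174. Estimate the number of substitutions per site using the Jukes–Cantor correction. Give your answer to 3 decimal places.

0.198

d = −(3/4) ln(1 − 4p/3) = −0.75 ln(1 − 0.232) = −0.75 ln(0.768)
  = −0.75 × (-0.263966) = 0.197975 substitutions/site.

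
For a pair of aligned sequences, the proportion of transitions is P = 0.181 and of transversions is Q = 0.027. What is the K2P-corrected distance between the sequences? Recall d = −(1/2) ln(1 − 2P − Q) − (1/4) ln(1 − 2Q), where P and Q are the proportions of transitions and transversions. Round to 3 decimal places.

Under the Kimura two-parameter model, d = −½ ln(1 − 2P − Q) − ¼ ln(1 − 2Q).
1 − 2P − Q = 0.611, giving −½ ln(0.611) = 0.246329.
1 − 2Q = 0.946, giving −¼ ln(0.946) = 0.013878.
d = 0.246329 + 0.013878 = 0.260207.

0.260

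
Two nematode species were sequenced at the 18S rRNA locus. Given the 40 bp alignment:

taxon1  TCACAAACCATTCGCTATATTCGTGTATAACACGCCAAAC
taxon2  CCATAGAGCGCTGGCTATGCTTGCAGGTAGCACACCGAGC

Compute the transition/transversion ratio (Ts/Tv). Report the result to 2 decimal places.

5.00

Transitions are A↔G and C↔T; transversions are all other mismatches.
Transitions: 15. Transversions: 3.
R = 15/3 = 5.00.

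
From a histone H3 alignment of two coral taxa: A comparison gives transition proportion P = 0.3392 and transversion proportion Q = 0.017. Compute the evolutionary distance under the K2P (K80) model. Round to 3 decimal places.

Under the Kimura two-parameter model, d = −½ ln(1 − 2P − Q) − ¼ ln(1 − 2Q).
1 − 2P − Q = 0.3046, giving −½ ln(0.3046) = 0.594378.
1 − 2Q = 0.966, giving −¼ ln(0.966) = 0.008648.
d = 0.594378 + 0.008648 = 0.603026.

0.603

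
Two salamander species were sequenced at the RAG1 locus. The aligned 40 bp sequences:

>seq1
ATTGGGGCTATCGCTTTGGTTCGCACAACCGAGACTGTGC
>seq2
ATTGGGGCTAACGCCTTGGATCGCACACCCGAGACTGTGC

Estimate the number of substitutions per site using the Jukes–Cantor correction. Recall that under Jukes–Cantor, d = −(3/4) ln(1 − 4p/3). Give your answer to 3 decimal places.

0.107

The sequences differ at 4 of 40 sites (11, 15, 20, 28), so p = 4/40 = 0.1.
d = −(3/4) ln(1 − 4p/3) = −0.75 ln(1 − 0.133333) = −0.75 ln(0.866667)
  = −0.75 × (-0.143100) = 0.107325 substitutions/site.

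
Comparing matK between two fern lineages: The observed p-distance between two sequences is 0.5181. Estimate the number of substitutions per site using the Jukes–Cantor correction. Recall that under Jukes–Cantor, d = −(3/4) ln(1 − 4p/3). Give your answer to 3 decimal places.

d = −(3/4) ln(1 − 4p/3) = −0.75 ln(1 − 0.6908) = −0.75 ln(0.3092)
  = −0.75 × (-1.173767) = 0.880325 substitutions/site.

0.880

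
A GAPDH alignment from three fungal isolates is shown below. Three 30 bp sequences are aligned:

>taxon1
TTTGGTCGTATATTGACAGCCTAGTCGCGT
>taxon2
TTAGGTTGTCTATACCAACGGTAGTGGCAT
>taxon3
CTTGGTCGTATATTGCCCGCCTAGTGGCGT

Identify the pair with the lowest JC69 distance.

taxon1 and taxon3

taxon1–taxon2: 12/30 differ, p = 0.400, d = 0.572.
taxon1–taxon3: 4/30 differ, p = 0.133, d = 0.147.
taxon2–taxon3: 12/30 differ, p = 0.400, d = 0.572.
The smallest distance is between taxon1 and taxon3.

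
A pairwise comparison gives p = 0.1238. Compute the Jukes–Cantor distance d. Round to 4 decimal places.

d = −(3/4) ln(1 − 4p/3) = −0.75 ln(1 − 0.165067) = −0.75 ln(0.834933)
  = −0.75 × (-0.180404) = 0.135303 substitutions/site.

0.1353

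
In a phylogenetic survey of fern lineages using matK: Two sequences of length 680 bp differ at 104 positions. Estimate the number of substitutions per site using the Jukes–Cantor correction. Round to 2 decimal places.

p = 104/680 ≈ 0.152941.
d = −(3/4) ln(1 − 4p/3) = −0.75 ln(1 − 0.203921) = −0.75 ln(0.796079)
  = −0.75 × (-0.228057) = 0.171043 substitutions/site.

0.17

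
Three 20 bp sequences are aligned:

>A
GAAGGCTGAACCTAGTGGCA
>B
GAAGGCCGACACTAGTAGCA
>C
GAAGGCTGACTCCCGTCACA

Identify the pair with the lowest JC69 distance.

A and B

A–B: 4/20 differ, p = 0.200, d = 0.233.
A–C: 6/20 differ, p = 0.300, d = 0.383.
B–C: 6/20 differ, p = 0.300, d = 0.383.
The smallest distance is between A and B.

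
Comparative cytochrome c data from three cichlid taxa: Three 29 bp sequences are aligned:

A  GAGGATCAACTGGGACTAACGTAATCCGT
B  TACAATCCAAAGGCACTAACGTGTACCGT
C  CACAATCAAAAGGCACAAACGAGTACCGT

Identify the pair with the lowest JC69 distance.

A–B: 10/29 differ, p = 0.345, d = 0.462.
A–C: 11/29 differ, p = 0.379, d = 0.529.
B–C: 4/29 differ, p = 0.138, d = 0.152.
The smallest distance is between B and C.

B and C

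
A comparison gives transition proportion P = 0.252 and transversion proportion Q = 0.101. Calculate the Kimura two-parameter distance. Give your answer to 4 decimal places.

Under the Kimura two-parameter model, d = −½ ln(1 − 2P − Q) − ¼ ln(1 − 2Q).
1 − 2P − Q = 0.395, giving −½ ln(0.395) = 0.464435.
1 − 2Q = 0.798, giving −¼ ln(0.798) = 0.056412.
d = 0.464435 + 0.056412 = 0.520847.

0.5208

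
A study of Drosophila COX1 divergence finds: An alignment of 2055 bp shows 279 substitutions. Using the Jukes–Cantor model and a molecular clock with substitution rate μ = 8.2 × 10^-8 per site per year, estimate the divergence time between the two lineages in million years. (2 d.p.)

p = 279/2055 ≈ 0.135766.
d = −(3/4) ln(1 − 4p/3) = −0.75 ln(1 − 0.181021) = −0.75 ln(0.818979)
  = −0.75 × (-0.199697) = 0.149773 substitutions/site.
Under a molecular clock d = 2μt, so t = d/(2μ) = 0.149773 / (2 × 8.2 × 10^-8) = 0.91 million years.

0.91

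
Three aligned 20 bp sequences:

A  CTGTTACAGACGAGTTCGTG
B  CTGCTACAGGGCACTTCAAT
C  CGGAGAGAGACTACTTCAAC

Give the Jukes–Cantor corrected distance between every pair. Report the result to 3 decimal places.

A–B: 8/20 sites differ → p = 0.4, d = −0.75 ln(1 − 0.533333) = 0.571605 ≈ 0.572.
A–C: 9/20 sites differ → p = 0.45, d = −0.75 ln(1 − 0.6) = 0.687218 ≈ 0.687.
B–C: 8/20 sites differ → p = 0.4, d = −0.75 ln(1 − 0.533333) = 0.571605 ≈ 0.572.

d(A,B) = 0.572, d(A,C) = 0.687, d(B,C) = 0.572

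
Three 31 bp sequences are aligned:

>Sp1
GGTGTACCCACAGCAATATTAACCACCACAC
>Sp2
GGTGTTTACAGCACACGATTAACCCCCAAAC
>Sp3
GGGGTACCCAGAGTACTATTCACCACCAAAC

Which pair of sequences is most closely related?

Sp1–Sp2: 10/31 differ, p = 0.323, d = 0.422.
Sp1–Sp3: 6/31 differ, p = 0.194, d = 0.224.
Sp2–Sp3: 10/31 differ, p = 0.323, d = 0.422.
The smallest distance is between Sp1 and Sp3.

Sp1 and Sp3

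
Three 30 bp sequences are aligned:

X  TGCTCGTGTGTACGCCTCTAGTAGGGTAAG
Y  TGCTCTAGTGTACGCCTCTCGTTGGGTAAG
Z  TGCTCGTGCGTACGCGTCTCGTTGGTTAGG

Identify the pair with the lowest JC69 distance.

X–Y: 4/30 differ, p = 0.133, d = 0.147.
X–Z: 6/30 differ, p = 0.200, d = 0.233.
Y–Z: 6/30 differ, p = 0.200, d = 0.233.
The smallest distance is between X and Y.

X and Y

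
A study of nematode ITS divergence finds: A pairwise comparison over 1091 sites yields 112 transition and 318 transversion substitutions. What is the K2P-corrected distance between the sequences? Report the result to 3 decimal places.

P = 112/1091 ≈ 0.102658 and Q = 318/1091 ≈ 0.291476.
Under the Kimura two-parameter model, d = −½ ln(1 − 2P − Q) − ¼ ln(1 − 2Q).
1 − 2P − Q = 0.503208, giving −½ ln(0.503208) = 0.343376.
1 − 2Q = 0.417048, giving −¼ ln(0.417048) = 0.218638.
d = 0.343376 + 0.218638 = 0.562014.

0.562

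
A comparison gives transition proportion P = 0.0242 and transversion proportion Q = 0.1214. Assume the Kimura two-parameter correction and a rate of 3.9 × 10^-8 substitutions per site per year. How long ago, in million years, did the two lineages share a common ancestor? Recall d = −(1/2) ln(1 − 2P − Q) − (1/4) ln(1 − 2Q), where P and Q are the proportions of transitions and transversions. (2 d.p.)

Under the Kimura two-parameter model, d = −½ ln(1 − 2P − Q) − ¼ ln(1 − 2Q).
1 − 2P − Q = 0.8302, giving −½ ln(0.8302) = 0.093044.
1 − 2Q = 0.7572, giving −¼ ln(0.7572) = 0.069532.
d = 0.093044 + 0.069532 = 0.162576.
Under a molecular clock d = 2μt, so t = d/(2μ) = 0.162576 / (2 × 3.9 × 10^-8) = 2.08 million years.

2.08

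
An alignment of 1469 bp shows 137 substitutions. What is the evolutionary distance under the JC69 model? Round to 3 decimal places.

p = 137/1469 ≈ 0.093261.
d = −(3/4) ln(1 − 4p/3) = −0.75 ln(1 − 0.124348) = −0.75 ln(0.875652)
  = −0.75 × (-0.132787) = 0.099590 substitutions/site.

0.100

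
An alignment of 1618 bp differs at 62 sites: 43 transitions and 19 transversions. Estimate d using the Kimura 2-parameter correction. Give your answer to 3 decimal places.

0.039

P = 43/1618 ≈ 0.026576 and Q = 19/1618 ≈ 0.011743.
Under the Kimura two-parameter model, d = −½ ln(1 − 2P − Q) − ¼ ln(1 − 2Q).
1 − 2P − Q = 0.935105, giving −½ ln(0.935105) = 0.033548.
1 − 2Q = 0.976514, giving −¼ ln(0.976514) = 0.005942.
d = 0.033548 + 0.005942 = 0.039490.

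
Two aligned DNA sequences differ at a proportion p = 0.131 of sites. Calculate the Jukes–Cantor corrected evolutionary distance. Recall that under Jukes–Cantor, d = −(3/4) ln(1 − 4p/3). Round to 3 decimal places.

0.144

d = −(3/4) ln(1 − 4p/3) = −0.75 ln(1 − 0.174667) = −0.75 ln(0.825333)
  = −0.75 × (-0.191968) = 0.143976 substitutions/site.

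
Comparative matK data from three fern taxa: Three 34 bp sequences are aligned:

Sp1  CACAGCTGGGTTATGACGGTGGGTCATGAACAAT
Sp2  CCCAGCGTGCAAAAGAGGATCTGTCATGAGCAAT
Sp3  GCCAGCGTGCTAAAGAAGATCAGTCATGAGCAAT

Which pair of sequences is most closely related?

Sp2 and Sp3

Sp1–Sp2: 12/34 differ, p = 0.353, d = 0.477.
Sp1–Sp3: 12/34 differ, p = 0.353, d = 0.477.
Sp2–Sp3: 4/34 differ, p = 0.118, d = 0.128.
The smallest distance is between Sp2 and Sp3.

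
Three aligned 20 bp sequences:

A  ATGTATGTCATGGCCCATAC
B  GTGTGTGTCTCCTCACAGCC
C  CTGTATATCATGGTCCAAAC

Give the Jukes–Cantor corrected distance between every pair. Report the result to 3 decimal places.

d(A,B) = 0.687, d(A,C) = 0.233, d(B,C) = 0.991

A–B: 9/20 sites differ → p = 0.45, d = −0.75 ln(1 − 0.6) = 0.687218 ≈ 0.687.
A–C: 4/20 sites differ → p = 0.2, d = −0.75 ln(1 − 0.266667) = 0.232617 ≈ 0.233.
B–C: 11/20 sites differ → p = 0.55, d = −0.75 ln(1 − 0.733333) = 0.991316 ≈ 0.991.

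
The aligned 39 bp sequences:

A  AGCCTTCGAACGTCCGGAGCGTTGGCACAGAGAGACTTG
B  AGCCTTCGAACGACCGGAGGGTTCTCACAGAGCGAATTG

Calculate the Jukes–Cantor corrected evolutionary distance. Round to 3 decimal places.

0.172

The sequences differ at 6 of 39 sites (13, 20, 24, 25, 33, 36), so p = 6/39 ≈ 0.153846.
d = −(3/4) ln(1 − 4p/3) = −0.75 ln(1 − 0.205128) = −0.75 ln(0.794872)
  = −0.75 × (-0.229574) = 0.172181 substitutions/site.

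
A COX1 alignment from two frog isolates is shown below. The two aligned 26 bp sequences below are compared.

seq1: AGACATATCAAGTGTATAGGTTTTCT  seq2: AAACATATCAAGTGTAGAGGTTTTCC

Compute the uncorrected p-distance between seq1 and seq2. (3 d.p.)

0.115

The sequences differ at 3 of 26 positions (sites 2, 17, 26).
p = 3/26 = 0.115384… ≈ 0.115 (to 3 d.p.).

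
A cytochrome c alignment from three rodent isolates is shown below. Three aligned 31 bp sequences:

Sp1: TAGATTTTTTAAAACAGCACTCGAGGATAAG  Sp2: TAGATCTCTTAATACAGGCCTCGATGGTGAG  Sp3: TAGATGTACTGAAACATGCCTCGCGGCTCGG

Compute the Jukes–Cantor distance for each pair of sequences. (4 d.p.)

d(Sp1,Sp2) = 0.3163, d(Sp1,Sp3) = 0.4806, d(Sp2,Sp3) = 0.4806

Sp1–Sp2: 8/31 sites differ → p ≈ 0.258065, d = −0.75 ln(1 − 0.344087) = 0.316295 ≈ 0.3163.
Sp1–Sp3: 11/31 sites differ → p ≈ 0.354839, d = −0.75 ln(1 − 0.473119) = 0.480585 ≈ 0.4806.
Sp2–Sp3: 11/31 sites differ → p ≈ 0.354839, d = −0.75 ln(1 − 0.473119) = 0.480585 ≈ 0.4806.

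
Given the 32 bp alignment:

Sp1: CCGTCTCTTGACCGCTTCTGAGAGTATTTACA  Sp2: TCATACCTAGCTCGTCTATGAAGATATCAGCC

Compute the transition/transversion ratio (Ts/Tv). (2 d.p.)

1.83

Transitions are A↔G and C↔T; transversions are all other mismatches.
Transitions: 11. Transversions: 6.
R = 11/6 = 1.833333… ≈ 1.83 (to 2 d.p.).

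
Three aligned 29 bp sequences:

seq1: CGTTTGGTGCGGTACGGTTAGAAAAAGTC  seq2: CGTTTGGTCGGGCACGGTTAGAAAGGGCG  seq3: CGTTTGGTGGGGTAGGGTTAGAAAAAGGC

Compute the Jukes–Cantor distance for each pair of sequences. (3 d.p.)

seq1–seq2: 7/29 sites differ → p ≈ 0.241379, d = −0.75 ln(1 − 0.321839) = 0.291278 ≈ 0.291.
seq1–seq3: 3/29 sites differ → p ≈ 0.103448, d = −0.75 ln(1 − 0.137931) = 0.111315 ≈ 0.111.
seq2–seq3: 7/29 sites differ → p ≈ 0.241379, d = −0.75 ln(1 − 0.321839) = 0.291278 ≈ 0.291.

d(seq1,seq2) = 0.291, d(seq1,seq3) = 0.111, d(seq2,seq3) = 0.291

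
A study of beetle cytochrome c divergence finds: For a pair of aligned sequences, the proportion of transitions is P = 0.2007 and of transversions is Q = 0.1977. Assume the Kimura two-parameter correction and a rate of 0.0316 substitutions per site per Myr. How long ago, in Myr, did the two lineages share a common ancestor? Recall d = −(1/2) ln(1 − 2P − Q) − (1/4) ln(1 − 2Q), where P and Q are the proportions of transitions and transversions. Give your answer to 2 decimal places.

9.22

Under the Kimura two-parameter model, d = −½ ln(1 − 2P − Q) − ¼ ln(1 − 2Q).
1 − 2P − Q = 0.4009, giving −½ ln(0.4009) = 0.457022.
1 − 2Q = 0.6046, giving −¼ ln(0.6046) = 0.125797.
d = 0.457022 + 0.125797 = 0.582819.
Under a molecular clock d = 2μt, so t = d/(2μ) = 0.582819 / (2 × 0.0316) = 9.22 Myr.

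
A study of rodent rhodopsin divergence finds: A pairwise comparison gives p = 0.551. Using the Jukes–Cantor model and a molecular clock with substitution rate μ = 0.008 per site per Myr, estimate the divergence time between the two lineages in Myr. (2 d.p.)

d = −(3/4) ln(1 − 4p/3) = −0.75 ln(1 − 0.734667) = −0.75 ln(0.265333)
  = −0.75 × (-1.326770) = 0.995078 substitutions/site.
Under a molecular clock d = 2μt, so t = d/(2μ) = 0.995078 / (2 × 0.008) = 62.19 Myr.

62.19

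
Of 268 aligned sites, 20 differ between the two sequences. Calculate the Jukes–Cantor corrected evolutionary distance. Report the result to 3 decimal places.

p = 20/268 ≈ 0.074627.
d = −(3/4) ln(1 − 4p/3) = −0.75 ln(1 − 0.099503) = −0.75 ln(0.900497)
  = −0.75 × (-0.104808) = 0.078606 substitutions/site.

0.079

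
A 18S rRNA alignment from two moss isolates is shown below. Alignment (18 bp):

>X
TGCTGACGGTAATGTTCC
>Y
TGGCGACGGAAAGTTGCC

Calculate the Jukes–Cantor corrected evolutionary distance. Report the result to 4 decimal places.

0.4408

The sequences differ at 6 of 18 sites (3, 4, 10, 13, 14, 16), so p = 6/18 ≈ 0.333333.
d = −(3/4) ln(1 − 4p/3) = −0.75 ln(1 − 0.444444) = −0.75 ln(0.555556)
  = −0.75 × (-0.587786) = 0.440840 substitutions/site.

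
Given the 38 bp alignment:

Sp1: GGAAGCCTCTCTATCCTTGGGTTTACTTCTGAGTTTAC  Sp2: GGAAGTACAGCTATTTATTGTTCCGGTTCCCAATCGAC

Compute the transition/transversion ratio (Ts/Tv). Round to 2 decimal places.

Transitions are A↔G and C↔T; transversions are all other mismatches.
Transitions: 10. Transversions: 9.
R = 10/9 = 1.111111… ≈ 1.11 (to 2 d.p.).

1.11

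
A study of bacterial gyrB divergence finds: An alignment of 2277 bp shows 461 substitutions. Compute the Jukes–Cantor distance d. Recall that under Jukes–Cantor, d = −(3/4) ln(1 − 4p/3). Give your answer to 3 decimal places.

0.236

p = 461/2277 ≈ 0.202459.
d = −(3/4) ln(1 − 4p/3) = −0.75 ln(1 − 0.269945) = −0.75 ln(0.730055)
  = −0.75 × (-0.314635) = 0.235976 substitutions/site.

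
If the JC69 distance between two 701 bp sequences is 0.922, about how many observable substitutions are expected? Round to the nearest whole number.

372

Invert JC69: p = (3/4)(1 − e^(−4d/3)) = 0.75 × (1 − e^(-1.229333)) = 0.75 × (1 − 0.292488) = 0.530634.
Expected differing sites = pL ≈ 0.530634 × 701 = 371.974434 ≈ 372.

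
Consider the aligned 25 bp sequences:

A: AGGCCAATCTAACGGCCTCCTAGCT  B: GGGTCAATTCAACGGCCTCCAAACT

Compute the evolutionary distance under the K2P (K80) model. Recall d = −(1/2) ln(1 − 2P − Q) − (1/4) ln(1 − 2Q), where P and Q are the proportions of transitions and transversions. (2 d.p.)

0.31

Of 25 sites, 5 differences are transitions and 1 are transversions, so P = 5/25 = 0.2 and Q = 1/25 = 0.04.
Under the Kimura two-parameter model, d = −½ ln(1 − 2P − Q) − ¼ ln(1 − 2Q).
1 − 2P − Q = 0.56, giving −½ ln(0.56) = 0.289909.
1 − 2Q = 0.92, giving −¼ ln(0.92) = 0.020845.
d = 0.289909 + 0.020845 = 0.310754.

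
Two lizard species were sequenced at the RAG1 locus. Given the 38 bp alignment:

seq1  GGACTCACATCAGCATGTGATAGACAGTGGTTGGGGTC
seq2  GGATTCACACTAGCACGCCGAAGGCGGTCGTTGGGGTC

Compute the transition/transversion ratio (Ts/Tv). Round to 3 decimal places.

2.667

Transitions are A↔G and C↔T; transversions are all other mismatches.
Transitions: 8. Transversions: 3.
R = 8/3 = 2.666666… ≈ 2.667 (to 3 d.p.).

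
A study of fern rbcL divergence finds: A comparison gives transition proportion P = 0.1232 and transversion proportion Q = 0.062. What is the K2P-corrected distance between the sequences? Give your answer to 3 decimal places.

Under the Kimura two-parameter model, d = −½ ln(1 − 2P − Q) − ¼ ln(1 − 2Q).
1 − 2P − Q = 0.6916, giving −½ ln(0.6916) = 0.184374.
1 − 2Q = 0.876, giving −¼ ln(0.876) = 0.033097.
d = 0.184374 + 0.033097 = 0.217471.

0.217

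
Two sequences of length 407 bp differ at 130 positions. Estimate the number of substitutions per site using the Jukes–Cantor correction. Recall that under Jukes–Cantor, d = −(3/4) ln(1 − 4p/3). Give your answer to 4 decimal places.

0.4162

p = 130/407 ≈ 0.31941.
d = −(3/4) ln(1 − 4p/3) = −0.75 ln(1 − 0.42588) = −0.75 ln(0.57412)
  = −0.75 × (-0.554917) = 0.416188 substitutions/site.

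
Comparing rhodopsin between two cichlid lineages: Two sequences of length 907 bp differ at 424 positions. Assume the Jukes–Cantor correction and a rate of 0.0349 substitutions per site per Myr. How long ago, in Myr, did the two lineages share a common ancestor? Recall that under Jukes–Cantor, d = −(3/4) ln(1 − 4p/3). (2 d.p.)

p = 424/907 ≈ 0.467475.
d = −(3/4) ln(1 − 4p/3) = −0.75 ln(1 − 0.6233) = −0.75 ln(0.3767)
  = −0.75 × (-0.976306) = 0.732230 substitutions/site.
Under a molecular clock d = 2μt, so t = d/(2μ) = 0.732230 / (2 × 0.0349) = 10.49 Myr.

10.49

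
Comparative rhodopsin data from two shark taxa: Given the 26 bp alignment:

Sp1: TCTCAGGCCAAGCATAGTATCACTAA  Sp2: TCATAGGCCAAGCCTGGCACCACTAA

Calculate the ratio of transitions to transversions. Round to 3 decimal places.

2.000

Transitions are A↔G and C↔T; transversions are all other mismatches.
Transitions: 4. Transversions: 2.
R = 4/2 = 2.000.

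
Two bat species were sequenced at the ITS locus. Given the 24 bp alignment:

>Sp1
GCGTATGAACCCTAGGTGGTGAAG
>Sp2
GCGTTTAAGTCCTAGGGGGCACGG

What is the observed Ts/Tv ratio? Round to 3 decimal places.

Transitions are A↔G and C↔T; transversions are all other mismatches.
Transitions: 6. Transversions: 3.
R = 6/3 = 2.000.

2.000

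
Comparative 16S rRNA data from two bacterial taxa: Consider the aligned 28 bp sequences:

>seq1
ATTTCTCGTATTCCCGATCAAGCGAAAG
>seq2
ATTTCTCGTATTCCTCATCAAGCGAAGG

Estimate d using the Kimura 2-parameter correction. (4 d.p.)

0.1169

Of 28 sites, 2 differences are transitions and 1 are transversions, so P = 2/28 ≈ 0.071429 and Q = 1/28 ≈ 0.035714.
Under the Kimura two-parameter model, d = −½ ln(1 − 2P − Q) − ¼ ln(1 − 2Q).
1 − 2P − Q = 0.821428, giving −½ ln(0.821428) = 0.098355.
1 − 2Q = 0.928572, giving −¼ ln(0.928572) = 0.018527.
d = 0.098355 + 0.018527 = 0.116882.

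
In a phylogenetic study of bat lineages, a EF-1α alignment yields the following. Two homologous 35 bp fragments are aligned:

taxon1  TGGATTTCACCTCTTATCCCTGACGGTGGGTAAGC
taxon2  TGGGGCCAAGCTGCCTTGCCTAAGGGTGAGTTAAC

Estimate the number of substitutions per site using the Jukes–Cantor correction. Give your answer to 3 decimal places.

The sequences differ at 16 of 35 sites, so p = 16/35 ≈ 0.457143.
d = −(3/4) ln(1 − 4p/3) = −0.75 ln(1 − 0.609524) = −0.75 ln(0.390476)
  = −0.75 × (-0.940389) = 0.705292 substitutions/site.

0.705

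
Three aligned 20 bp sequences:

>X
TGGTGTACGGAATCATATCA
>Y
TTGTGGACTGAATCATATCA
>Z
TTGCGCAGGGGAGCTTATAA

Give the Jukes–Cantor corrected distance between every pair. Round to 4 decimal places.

X–Y: 3/20 sites differ → p = 0.15, d = −0.75 ln(1 − 0.2) = 0.167358 ≈ 0.1674.
X–Z: 8/20 sites differ → p = 0.4, d = −0.75 ln(1 − 0.533333) = 0.571605 ≈ 0.5716.
Y–Z: 8/20 sites differ → p = 0.4, d = −0.75 ln(1 − 0.533333) = 0.571605 ≈ 0.5716.

d(X,Y) = 0.1674, d(X,Z) = 0.5716, d(Y,Z) = 0.5716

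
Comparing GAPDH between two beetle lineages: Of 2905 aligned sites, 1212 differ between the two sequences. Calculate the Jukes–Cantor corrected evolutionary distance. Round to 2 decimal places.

0.61

p = 1212/2905 ≈ 0.417212.
d = −(3/4) ln(1 − 4p/3) = −0.75 ln(1 − 0.556283) = −0.75 ln(0.443717)
  = −0.75 × (-0.812568) = 0.609426 substitutions/site.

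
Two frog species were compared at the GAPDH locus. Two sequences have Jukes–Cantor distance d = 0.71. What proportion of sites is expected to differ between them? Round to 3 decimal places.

p = (3/4)(1 − e^(−4d/3)) = 0.75 × (1 − e^(-0.946667)) = 0.75 × (1 − 0.388032) = 0.458976.

0.459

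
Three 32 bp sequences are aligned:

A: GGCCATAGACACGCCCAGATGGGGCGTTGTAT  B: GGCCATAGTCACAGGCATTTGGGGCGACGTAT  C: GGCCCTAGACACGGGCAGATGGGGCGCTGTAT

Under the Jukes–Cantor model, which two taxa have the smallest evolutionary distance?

A and C

A–B: 8/32 differ, p = 0.250, d = 0.304.
A–C: 4/32 differ, p = 0.125, d = 0.137.
B–C: 7/32 differ, p = 0.219, d = 0.259.
The smallest distance is between A and C.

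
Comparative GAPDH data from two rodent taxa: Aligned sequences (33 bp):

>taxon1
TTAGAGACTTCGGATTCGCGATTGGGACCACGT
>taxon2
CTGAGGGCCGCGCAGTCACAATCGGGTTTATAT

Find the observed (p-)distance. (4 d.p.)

The sequences differ at 17 of 33 positions.
p = 17/33 = 0.515151… ≈ 0.5152 (to 4 d.p.).

0.5152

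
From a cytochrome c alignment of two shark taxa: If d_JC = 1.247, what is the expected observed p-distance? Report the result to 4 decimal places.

p = (3/4)(1 − e^(−4d/3)) = 0.75 × (1 − e^(-1.662667)) = 0.75 × (1 − 0.189633) = 0.607775.

0.6078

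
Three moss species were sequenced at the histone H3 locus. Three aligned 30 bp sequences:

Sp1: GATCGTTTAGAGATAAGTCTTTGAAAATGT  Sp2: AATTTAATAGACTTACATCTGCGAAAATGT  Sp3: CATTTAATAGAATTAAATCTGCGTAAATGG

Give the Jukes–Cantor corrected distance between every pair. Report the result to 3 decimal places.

d(Sp1,Sp2) = 0.503, d(Sp1,Sp3) = 0.572, d(Sp2,Sp3) = 0.188

Sp1–Sp2: 11/30 sites differ → p ≈ 0.366667, d = −0.75 ln(1 − 0.488889) = 0.503376 ≈ 0.503.
Sp1–Sp3: 12/30 sites differ → p = 0.4, d = −0.75 ln(1 − 0.533333) = 0.571605 ≈ 0.572.
Sp2–Sp3: 5/30 sites differ → p ≈ 0.166667, d = −0.75 ln(1 − 0.222223) = 0.188487 ≈ 0.188.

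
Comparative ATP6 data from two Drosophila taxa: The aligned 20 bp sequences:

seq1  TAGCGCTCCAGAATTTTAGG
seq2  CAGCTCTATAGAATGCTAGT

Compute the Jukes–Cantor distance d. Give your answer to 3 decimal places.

0.471

The sequences differ at 7 of 20 sites (1, 5, 8, 9, 15, 16, 20), so p = 7/20 = 0.35.
d = −(3/4) ln(1 − 4p/3) = −0.75 ln(1 − 0.466667) = −0.75 ln(0.533333)
  = −0.75 × (-0.628609) = 0.471457 substitutions/site.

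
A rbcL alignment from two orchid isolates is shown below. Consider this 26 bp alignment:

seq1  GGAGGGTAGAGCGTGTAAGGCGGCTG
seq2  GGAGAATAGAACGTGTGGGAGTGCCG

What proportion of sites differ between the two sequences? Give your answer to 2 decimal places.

The sequences differ at 9 of 26 positions (sites 5, 6, 11, 17, 18, 20, 21, 22, 25).
p = 9/26 = 0.346153… ≈ 0.35 (to 2 d.p.).

0.35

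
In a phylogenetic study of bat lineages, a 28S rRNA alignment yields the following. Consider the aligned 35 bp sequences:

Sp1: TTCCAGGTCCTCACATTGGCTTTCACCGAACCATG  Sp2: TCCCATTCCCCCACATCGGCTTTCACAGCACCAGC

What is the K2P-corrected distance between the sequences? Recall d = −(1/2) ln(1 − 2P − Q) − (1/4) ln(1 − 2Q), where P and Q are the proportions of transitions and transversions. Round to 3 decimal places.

0.360

Of 35 sites, 4 differences are transitions and 6 are transversions, so P = 4/35 ≈ 0.114286 and Q = 6/35 ≈ 0.171429.
Under the Kimura two-parameter model, d = −½ ln(1 − 2P − Q) − ¼ ln(1 − 2Q).
1 − 2P − Q = 0.599999, giving −½ ln(0.599999) = 0.255414.
1 − 2Q = 0.657142, giving −¼ ln(0.657142) = 0.104964.
d = 0.255414 + 0.104964 = 0.360378.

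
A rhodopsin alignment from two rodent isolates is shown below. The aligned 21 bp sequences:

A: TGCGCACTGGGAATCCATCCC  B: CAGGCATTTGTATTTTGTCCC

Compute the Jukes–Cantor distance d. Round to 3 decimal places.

The sequences differ at 10 of 21 sites (1, 2, 3, 7, 9, 11, 13, 15, 16, 17), so p = 10/21 ≈ 0.47619.
d = −(3/4) ln(1 − 4p/3) = −0.75 ln(1 − 0.63492) = −0.75 ln(0.36508)
  = −0.75 × (-1.007639) = 0.755729 substitutions/site.

0.756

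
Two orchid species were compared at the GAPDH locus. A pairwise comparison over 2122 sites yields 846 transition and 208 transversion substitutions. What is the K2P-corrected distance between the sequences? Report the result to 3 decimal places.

P = 846/2122 ≈ 0.39868 and Q = 208/2122 ≈ 0.098021.
Under the Kimura two-parameter model, d = −½ ln(1 − 2P − Q) − ¼ ln(1 − 2Q).
1 − 2P − Q = 0.104619, giving −½ ln(0.104619) = 1.128715.
1 − 2Q = 0.803958, giving −¼ ln(0.803958) = 0.054552.
d = 1.128715 + 0.054552 = 1.183267.

1.183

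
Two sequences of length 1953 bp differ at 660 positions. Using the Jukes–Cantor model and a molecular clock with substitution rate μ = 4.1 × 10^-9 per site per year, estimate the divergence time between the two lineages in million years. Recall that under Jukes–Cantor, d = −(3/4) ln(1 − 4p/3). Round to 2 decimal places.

p = 660/1953 ≈ 0.337942.
d = −(3/4) ln(1 − 4p/3) = −0.75 ln(1 − 0.450589) = −0.75 ln(0.549411)
  = −0.75 × (-0.598908) = 0.449181 substitutions/site.
Under a molecular clock d = 2μt, so t = d/(2μ) = 0.449181 / (2 × 4.1 × 10^-9) = 54.78 million years.

54.78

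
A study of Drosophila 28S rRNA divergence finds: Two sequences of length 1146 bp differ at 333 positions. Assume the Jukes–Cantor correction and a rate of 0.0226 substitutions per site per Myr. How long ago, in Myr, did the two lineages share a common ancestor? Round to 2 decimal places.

p = 333/1146 ≈ 0.290576.
d = −(3/4) ln(1 − 4p/3) = −0.75 ln(1 − 0.387435) = −0.75 ln(0.612565)
  = −0.75 × (-0.490100) = 0.367575 substitutions/site.
Under a molecular clock d = 2μt, so t = d/(2μ) = 0.367575 / (2 × 0.0226) = 8.13 Myr.

8.13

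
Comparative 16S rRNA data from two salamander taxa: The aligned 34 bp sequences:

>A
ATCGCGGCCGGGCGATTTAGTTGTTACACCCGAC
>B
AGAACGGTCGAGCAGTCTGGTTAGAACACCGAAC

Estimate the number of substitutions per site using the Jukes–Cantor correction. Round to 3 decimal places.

The sequences differ at 14 of 34 sites, so p = 14/34 ≈ 0.411765.
d = −(3/4) ln(1 − 4p/3) = −0.75 ln(1 − 0.54902) = −0.75 ln(0.45098)
  = −0.75 × (-0.796332) = 0.597249 substitutions/site.

0.597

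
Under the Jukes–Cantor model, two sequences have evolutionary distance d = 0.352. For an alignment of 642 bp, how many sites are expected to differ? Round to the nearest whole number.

180

Invert JC69: p = (3/4)(1 − e^(−4d/3)) = 0.75 × (1 − e^(-0.469333)) = 0.75 × (1 − 0.625419) = 0.280936.
Expected differing sites = pL ≈ 0.280936 × 642 = 180.360912 ≈ 180.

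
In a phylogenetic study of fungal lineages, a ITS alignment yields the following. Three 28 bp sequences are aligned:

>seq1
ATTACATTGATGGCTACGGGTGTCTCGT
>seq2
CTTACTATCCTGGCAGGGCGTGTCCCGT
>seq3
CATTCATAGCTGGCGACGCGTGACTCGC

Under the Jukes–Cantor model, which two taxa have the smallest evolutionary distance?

seq1 and seq3

seq1–seq2: 10/28 differ, p = 0.357, d = 0.485.
seq1–seq3: 9/28 differ, p = 0.321, d = 0.420.
seq2–seq3: 12/28 differ, p = 0.429, d = 0.635.
The smallest distance is between seq1 and seq3.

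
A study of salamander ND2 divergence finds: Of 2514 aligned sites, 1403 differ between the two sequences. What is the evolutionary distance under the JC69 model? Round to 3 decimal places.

1.022

p = 1403/2514 ≈ 0.558075.
d = −(3/4) ln(1 − 4p/3) = −0.75 ln(1 − 0.7441) = −0.75 ln(0.2559)
  = −0.75 × (-1.362969) = 1.022227 substitutions/site.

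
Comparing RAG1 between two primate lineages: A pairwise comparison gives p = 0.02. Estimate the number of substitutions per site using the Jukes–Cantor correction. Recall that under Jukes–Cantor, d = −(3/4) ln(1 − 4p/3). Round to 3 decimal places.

d = −(3/4) ln(1 − 4p/3) = −0.75 ln(1 − 0.026667) = −0.75 ln(0.973333)
  = −0.75 × (-0.027029) = 0.020272 substitutions/site.

0.020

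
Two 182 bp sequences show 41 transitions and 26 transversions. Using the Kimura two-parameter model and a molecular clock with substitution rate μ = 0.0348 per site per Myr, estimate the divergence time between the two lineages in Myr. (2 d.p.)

P = 41/182 ≈ 0.225275 and Q = 26/182 ≈ 0.142857.
Under the Kimura two-parameter model, d = −½ ln(1 − 2P − Q) − ¼ ln(1 − 2Q).
1 − 2P − Q = 0.406593, giving −½ ln(0.406593) = 0.449971.
1 − 2Q = 0.714286, giving −¼ ln(0.714286) = 0.084118.
d = 0.449971 + 0.084118 = 0.534089.
Under a molecular clock d = 2μt, so t = d/(2μ) = 0.534089 / (2 × 0.0348) = 7.67 Myr.

7.67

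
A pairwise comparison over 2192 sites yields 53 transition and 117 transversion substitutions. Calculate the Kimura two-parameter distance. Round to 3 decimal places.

0.082

P = 53/2192 ≈ 0.024179 and Q = 117/2192 ≈ 0.053376.
Under the Kimura two-parameter model, d = −½ ln(1 − 2P − Q) − ¼ ln(1 − 2Q).
1 − 2P − Q = 0.898266, giving −½ ln(0.898266) = 0.053645.
1 − 2Q = 0.893248, giving −¼ ln(0.893248) = 0.028223.
d = 0.053645 + 0.028223 = 0.081868.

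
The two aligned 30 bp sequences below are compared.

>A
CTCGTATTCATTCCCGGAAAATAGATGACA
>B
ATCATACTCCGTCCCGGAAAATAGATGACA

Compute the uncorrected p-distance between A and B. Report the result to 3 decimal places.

The sequences differ at 5 of 30 positions (sites 1, 4, 7, 10, 11).
p = 5/30 = 0.166666… ≈ 0.167 (to 3 d.p.).

0.167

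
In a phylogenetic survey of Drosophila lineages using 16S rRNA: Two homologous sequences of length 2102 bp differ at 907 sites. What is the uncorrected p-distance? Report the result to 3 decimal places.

0.431

p = 907/2102 = 0.431493… ≈ 0.431 (to 3 d.p.).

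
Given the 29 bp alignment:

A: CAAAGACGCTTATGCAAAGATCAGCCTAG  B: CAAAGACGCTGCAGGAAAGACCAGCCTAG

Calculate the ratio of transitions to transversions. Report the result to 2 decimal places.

0.25

Transitions are A↔G and C↔T; transversions are all other mismatches.
Transitions: 1. Transversions: 4.
R = 1/4 = 0.25.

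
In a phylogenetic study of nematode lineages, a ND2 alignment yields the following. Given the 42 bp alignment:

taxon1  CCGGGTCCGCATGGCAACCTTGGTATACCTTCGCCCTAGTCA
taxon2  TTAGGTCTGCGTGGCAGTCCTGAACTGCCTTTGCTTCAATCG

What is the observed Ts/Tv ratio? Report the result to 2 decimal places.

8.00

Transitions are A↔G and C↔T; transversions are all other mismatches.
Transitions: 16. Transversions: 2.
R = 16/2 = 8.00.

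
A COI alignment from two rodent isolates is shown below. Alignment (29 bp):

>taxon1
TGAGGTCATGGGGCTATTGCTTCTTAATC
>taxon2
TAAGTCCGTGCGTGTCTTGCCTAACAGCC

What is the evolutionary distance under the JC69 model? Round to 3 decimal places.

0.774

The sequences differ at 14 of 29 sites, so p = 14/29 ≈ 0.482759.
d = −(3/4) ln(1 − 4p/3) = −0.75 ln(1 − 0.643679) = −0.75 ln(0.356321)
  = −0.75 × (-1.031923) = 0.773942 substitutions/site.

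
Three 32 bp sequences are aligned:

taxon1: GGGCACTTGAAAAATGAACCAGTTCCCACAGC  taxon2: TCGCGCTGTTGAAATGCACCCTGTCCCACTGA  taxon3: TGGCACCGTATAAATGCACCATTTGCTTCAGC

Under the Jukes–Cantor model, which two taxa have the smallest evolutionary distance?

taxon1–taxon2: 13/32 differ, p = 0.406, d = 0.585.
taxon1–taxon3: 10/32 differ, p = 0.313, d = 0.404.
taxon2–taxon3: 12/32 differ, p = 0.375, d = 0.520.
The smallest distance is between taxon1 and taxon3.

taxon1 and taxon3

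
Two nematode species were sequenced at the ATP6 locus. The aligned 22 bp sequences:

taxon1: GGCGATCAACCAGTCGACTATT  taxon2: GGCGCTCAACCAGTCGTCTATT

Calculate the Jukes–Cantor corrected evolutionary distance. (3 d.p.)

0.097

The sequences differ at 2 of 22 sites (5, 17), so p = 2/22 ≈ 0.090909.
d = −(3/4) ln(1 − 4p/3) = −0.75 ln(1 − 0.121212) = −0.75 ln(0.878788)
  = −0.75 × (-0.129212) = 0.096909 substitutions/site.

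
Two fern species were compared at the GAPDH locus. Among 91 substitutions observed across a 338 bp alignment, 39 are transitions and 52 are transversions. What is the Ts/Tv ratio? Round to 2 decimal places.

R = 39/52 = 0.75.

0.75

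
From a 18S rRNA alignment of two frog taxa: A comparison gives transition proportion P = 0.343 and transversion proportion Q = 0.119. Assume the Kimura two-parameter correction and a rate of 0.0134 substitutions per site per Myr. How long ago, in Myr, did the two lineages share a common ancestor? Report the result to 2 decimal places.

Under the Kimura two-parameter model, d = −½ ln(1 − 2P − Q) − ¼ ln(1 − 2Q).
1 − 2P − Q = 0.195, giving −½ ln(0.195) = 0.817378.
1 − 2Q = 0.762, giving −¼ ln(0.762) = 0.067952.
d = 0.817378 + 0.067952 = 0.885330.
Under a molecular clock d = 2μt, so t = d/(2μ) = 0.885330 / (2 × 0.0134) = 33.03 Myr.

33.03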